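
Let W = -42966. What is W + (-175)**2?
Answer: -12341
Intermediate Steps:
W + (-175)**2 = -42966 + (-175)**2 = -42966 + 30625 = -12341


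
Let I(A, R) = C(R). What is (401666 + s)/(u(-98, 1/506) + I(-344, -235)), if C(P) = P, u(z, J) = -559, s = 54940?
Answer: -228303/397 ≈ -575.07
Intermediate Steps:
I(A, R) = R
(401666 + s)/(u(-98, 1/506) + I(-344, -235)) = (401666 + 54940)/(-559 - 235) = 456606/(-794) = 456606*(-1/794) = -228303/397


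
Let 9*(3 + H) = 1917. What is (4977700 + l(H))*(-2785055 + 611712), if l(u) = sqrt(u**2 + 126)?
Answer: -10818249451100 - 19560087*sqrt(546) ≈ -1.0819e+13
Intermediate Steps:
H = 210 (H = -3 + (1/9)*1917 = -3 + 213 = 210)
l(u) = sqrt(126 + u**2)
(4977700 + l(H))*(-2785055 + 611712) = (4977700 + sqrt(126 + 210**2))*(-2785055 + 611712) = (4977700 + sqrt(126 + 44100))*(-2173343) = (4977700 + sqrt(44226))*(-2173343) = (4977700 + 9*sqrt(546))*(-2173343) = -10818249451100 - 19560087*sqrt(546)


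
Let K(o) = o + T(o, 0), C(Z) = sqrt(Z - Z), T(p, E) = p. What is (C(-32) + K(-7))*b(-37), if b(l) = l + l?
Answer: 1036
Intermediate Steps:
b(l) = 2*l
C(Z) = 0 (C(Z) = sqrt(0) = 0)
K(o) = 2*o (K(o) = o + o = 2*o)
(C(-32) + K(-7))*b(-37) = (0 + 2*(-7))*(2*(-37)) = (0 - 14)*(-74) = -14*(-74) = 1036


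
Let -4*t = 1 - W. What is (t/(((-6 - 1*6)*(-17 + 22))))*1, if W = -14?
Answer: 1/16 ≈ 0.062500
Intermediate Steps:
t = -15/4 (t = -(1 - 1*(-14))/4 = -(1 + 14)/4 = -1/4*15 = -15/4 ≈ -3.7500)
(t/(((-6 - 1*6)*(-17 + 22))))*1 = (-15/4/((-6 - 1*6)*(-17 + 22)))*1 = (-15/4/((-6 - 6)*5))*1 = (-15/4/(-12*5))*1 = (-15/4/(-60))*1 = -1/60*(-15/4)*1 = (1/16)*1 = 1/16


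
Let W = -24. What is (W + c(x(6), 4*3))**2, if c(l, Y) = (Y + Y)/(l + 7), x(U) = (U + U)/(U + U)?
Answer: 441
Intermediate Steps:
x(U) = 1 (x(U) = (2*U)/((2*U)) = (2*U)*(1/(2*U)) = 1)
c(l, Y) = 2*Y/(7 + l) (c(l, Y) = (2*Y)/(7 + l) = 2*Y/(7 + l))
(W + c(x(6), 4*3))**2 = (-24 + 2*(4*3)/(7 + 1))**2 = (-24 + 2*12/8)**2 = (-24 + 2*12*(1/8))**2 = (-24 + 3)**2 = (-21)**2 = 441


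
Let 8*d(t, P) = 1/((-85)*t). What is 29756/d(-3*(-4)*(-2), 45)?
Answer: 485617920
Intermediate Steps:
d(t, P) = -1/(680*t) (d(t, P) = (1/((-85)*t))/8 = (-1/(85*t))/8 = -1/(680*t))
29756/d(-3*(-4)*(-2), 45) = 29756/((-1/(680*(-3*(-4)*(-2))))) = 29756/((-1/(680*(12*(-2))))) = 29756/((-1/680/(-24))) = 29756/((-1/680*(-1/24))) = 29756/(1/16320) = 29756*16320 = 485617920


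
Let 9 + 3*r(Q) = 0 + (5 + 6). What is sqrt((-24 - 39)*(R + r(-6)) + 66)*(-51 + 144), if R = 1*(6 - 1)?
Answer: 93*I*sqrt(291) ≈ 1586.5*I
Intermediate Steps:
R = 5 (R = 1*5 = 5)
r(Q) = 2/3 (r(Q) = -3 + (0 + (5 + 6))/3 = -3 + (0 + 11)/3 = -3 + (1/3)*11 = -3 + 11/3 = 2/3)
sqrt((-24 - 39)*(R + r(-6)) + 66)*(-51 + 144) = sqrt((-24 - 39)*(5 + 2/3) + 66)*(-51 + 144) = sqrt(-63*17/3 + 66)*93 = sqrt(-357 + 66)*93 = sqrt(-291)*93 = (I*sqrt(291))*93 = 93*I*sqrt(291)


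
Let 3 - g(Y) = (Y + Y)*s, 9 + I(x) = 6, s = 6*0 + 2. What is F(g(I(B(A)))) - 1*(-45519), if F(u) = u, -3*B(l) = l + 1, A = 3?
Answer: 45534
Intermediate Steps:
s = 2 (s = 0 + 2 = 2)
B(l) = -⅓ - l/3 (B(l) = -(l + 1)/3 = -(1 + l)/3 = -⅓ - l/3)
I(x) = -3 (I(x) = -9 + 6 = -3)
g(Y) = 3 - 4*Y (g(Y) = 3 - (Y + Y)*2 = 3 - 2*Y*2 = 3 - 4*Y)
F(g(I(B(A)))) - 1*(-45519) = (3 - 4*(-3)) - 1*(-45519) = (3 + 12) + 45519 = 15 + 45519 = 45534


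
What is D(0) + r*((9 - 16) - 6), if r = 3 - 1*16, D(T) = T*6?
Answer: 169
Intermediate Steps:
D(T) = 6*T
r = -13 (r = 3 - 16 = -13)
D(0) + r*((9 - 16) - 6) = 6*0 - 13*((9 - 16) - 6) = 0 - 13*(-7 - 6) = 0 - 13*(-13) = 0 + 169 = 169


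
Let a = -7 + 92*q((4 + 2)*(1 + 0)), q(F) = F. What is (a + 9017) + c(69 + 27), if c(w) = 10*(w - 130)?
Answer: 9222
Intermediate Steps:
c(w) = -1300 + 10*w (c(w) = 10*(-130 + w) = -1300 + 10*w)
a = 545 (a = -7 + 92*((4 + 2)*(1 + 0)) = -7 + 92*(6*1) = -7 + 92*6 = -7 + 552 = 545)
(a + 9017) + c(69 + 27) = (545 + 9017) + (-1300 + 10*(69 + 27)) = 9562 + (-1300 + 10*96) = 9562 + (-1300 + 960) = 9562 - 340 = 9222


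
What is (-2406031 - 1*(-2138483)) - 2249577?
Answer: -2517125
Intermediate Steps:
(-2406031 - 1*(-2138483)) - 2249577 = (-2406031 + 2138483) - 2249577 = -267548 - 2249577 = -2517125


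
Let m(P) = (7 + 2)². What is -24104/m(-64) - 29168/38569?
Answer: -932029784/3124089 ≈ -298.34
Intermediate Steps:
m(P) = 81 (m(P) = 9² = 81)
-24104/m(-64) - 29168/38569 = -24104/81 - 29168/38569 = -932029784/3124089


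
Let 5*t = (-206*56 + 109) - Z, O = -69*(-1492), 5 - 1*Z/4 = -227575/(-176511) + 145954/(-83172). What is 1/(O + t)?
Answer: 407799247/41048349403661 ≈ 9.9346e-6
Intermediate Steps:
Z = 8915387006/407799247 (Z = 20 - 4*(-227575/(-176511) + 145954/(-83172)) = 20 - 4*(-227575*(-1/176511) + 145954*(-1/83172)) = 20 - 4*(227575/176511 - 72977/41586) = 20 - 4*(-379701033/815598494) = 20 + 759402066/407799247 = 8915387006/407799247 ≈ 21.862)
O = 102948
t = -933767476495/407799247 (t = ((-206*56 + 109) - 1*8915387006/407799247)/5 = ((-11536 + 109) - 8915387006/407799247)/5 = (-11427 - 8915387006/407799247)/5 = (⅕)*(-4668837382475/407799247) = -933767476495/407799247 ≈ -2289.8)
1/(O + t) = 1/(102948 - 933767476495/407799247) = 1/(41048349403661/407799247) = 407799247/41048349403661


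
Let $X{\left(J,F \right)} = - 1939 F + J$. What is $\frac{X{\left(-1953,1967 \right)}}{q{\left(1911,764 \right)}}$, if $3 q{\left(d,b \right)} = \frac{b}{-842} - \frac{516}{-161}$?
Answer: $- \frac{387974987169}{77867} \approx -4.9825 \cdot 10^{6}$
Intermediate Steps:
$X{\left(J,F \right)} = J - 1939 F$
$q{\left(d,b \right)} = \frac{172}{161} - \frac{b}{2526}$ ($q{\left(d,b \right)} = \frac{\frac{b}{-842} - \frac{516}{-161}}{3} = \frac{b \left(- \frac{1}{842}\right) - - \frac{516}{161}}{3} = \frac{- \frac{b}{842} + \frac{516}{161}}{3} = \frac{\frac{516}{161} - \frac{b}{842}}{3} = \frac{172}{161} - \frac{b}{2526}$)
$\frac{X{\left(-1953,1967 \right)}}{q{\left(1911,764 \right)}} = \frac{-1953 - 3814013}{\frac{172}{161} - \frac{382}{1263}} = - \frac{3815966}{\frac{155734}{203343}} = \left(-3815966\right) \frac{203343}{155734} = - \frac{387974987169}{77867}$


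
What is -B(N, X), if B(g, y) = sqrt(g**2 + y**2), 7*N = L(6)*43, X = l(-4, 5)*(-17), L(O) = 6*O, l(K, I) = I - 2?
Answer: -3*sqrt(280417)/7 ≈ -226.95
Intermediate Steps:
l(K, I) = -2 + I
X = -51 (X = (-2 + 5)*(-17) = 3*(-17) = -51)
N = 1548/7 (N = ((6*6)*43)/7 = (36*43)/7 = (1/7)*1548 = 1548/7 ≈ 221.14)
-B(N, X) = -sqrt((1548/7)**2 + (-51)**2) = -sqrt(2396304/49 + 2601) = -sqrt(2523753/49) = -3*sqrt(280417)/7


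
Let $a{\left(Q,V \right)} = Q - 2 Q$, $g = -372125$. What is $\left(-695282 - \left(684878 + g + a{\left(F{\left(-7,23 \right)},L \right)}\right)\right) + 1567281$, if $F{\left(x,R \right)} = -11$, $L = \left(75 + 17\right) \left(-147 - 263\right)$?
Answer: $559235$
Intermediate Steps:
$L = -37720$ ($L = 92 \left(-410\right) = -37720$)
$a{\left(Q,V \right)} = - Q$
$\left(-695282 - \left(684878 + g + a{\left(F{\left(-7,23 \right)},L \right)}\right)\right) + 1567281 = \left(-695282 - \left(312753 + 11\right)\right) + 1567281 = \left(-695282 - 312764\right) + 1567281 = -1008046 + 1567281 = 559235$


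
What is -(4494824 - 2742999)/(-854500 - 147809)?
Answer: 1751825/1002309 ≈ 1.7478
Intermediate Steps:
-(4494824 - 2742999)/(-854500 - 147809) = -1751825/(-1002309) = -1751825*(-1)/1002309 = -1*(-1751825/1002309) = 1751825/1002309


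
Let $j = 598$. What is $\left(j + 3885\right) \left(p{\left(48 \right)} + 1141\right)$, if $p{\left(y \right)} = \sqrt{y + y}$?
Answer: $5115103 + 17932 \sqrt{6} \approx 5.159 \cdot 10^{6}$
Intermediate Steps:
$p{\left(y \right)} = \sqrt{2} \sqrt{y}$ ($p{\left(y \right)} = \sqrt{2 y} = \sqrt{2} \sqrt{y}$)
$\left(j + 3885\right) \left(p{\left(48 \right)} + 1141\right) = \left(598 + 3885\right) \left(\sqrt{2} \sqrt{48} + 1141\right) = 4483 \left(\sqrt{2} \cdot 4 \sqrt{3} + 1141\right) = 4483 \left(4 \sqrt{6} + 1141\right) = 4483 \left(1141 + 4 \sqrt{6}\right) = 5115103 + 17932 \sqrt{6}$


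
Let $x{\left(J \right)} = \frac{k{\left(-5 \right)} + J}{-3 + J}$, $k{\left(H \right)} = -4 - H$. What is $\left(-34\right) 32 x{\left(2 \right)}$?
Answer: $3264$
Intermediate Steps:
$x{\left(J \right)} = \frac{1 + J}{-3 + J}$ ($x{\left(J \right)} = \frac{\left(-4 - -5\right) + J}{-3 + J} = \frac{\left(-4 + 5\right) + J}{-3 + J} = \frac{1 + J}{-3 + J}$)
$\left(-34\right) 32 x{\left(2 \right)} = \left(-34\right) 32 \frac{1 + 2}{-3 + 2} = - 1088 \frac{1}{-1} \cdot 3 = - 1088 \left(\left(-1\right) 3\right) = \left(-1088\right) \left(-3\right) = 3264$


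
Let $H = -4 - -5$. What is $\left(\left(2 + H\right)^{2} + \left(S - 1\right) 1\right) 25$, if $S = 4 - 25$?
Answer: $-325$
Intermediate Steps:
$H = 1$ ($H = -4 + 5 = 1$)
$S = -21$ ($S = 4 - 25 = -21$)
$\left(\left(2 + H\right)^{2} + \left(S - 1\right) 1\right) 25 = \left(\left(2 + 1\right)^{2} + \left(-21 - 1\right) 1\right) 25 = \left(3^{2} - 22\right) 25 = \left(9 - 22\right) 25 = \left(-13\right) 25 = -325$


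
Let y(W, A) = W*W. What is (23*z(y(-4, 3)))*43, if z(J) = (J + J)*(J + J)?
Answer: 1012736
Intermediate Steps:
y(W, A) = W**2
z(J) = 4*J**2 (z(J) = (2*J)*(2*J) = 4*J**2)
(23*z(y(-4, 3)))*43 = (23*(4*((-4)**2)**2))*43 = (23*(4*16**2))*43 = (23*(4*256))*43 = (23*1024)*43 = 23552*43 = 1012736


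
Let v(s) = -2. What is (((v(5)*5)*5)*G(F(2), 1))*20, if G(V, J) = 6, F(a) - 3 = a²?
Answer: -6000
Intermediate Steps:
F(a) = 3 + a²
(((v(5)*5)*5)*G(F(2), 1))*20 = ((-2*5*5)*6)*20 = (-10*5*6)*20 = -50*6*20 = -300*20 = -6000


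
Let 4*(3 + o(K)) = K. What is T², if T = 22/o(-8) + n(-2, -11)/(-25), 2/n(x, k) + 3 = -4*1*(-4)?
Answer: 2050624/105625 ≈ 19.414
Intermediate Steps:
n(x, k) = 2/13 (n(x, k) = 2/(-3 - 4*1*(-4)) = 2/(-3 - 4*(-4)) = 2/(-3 + 16) = 2/13)
o(K) = -3 + K/4
T = -1432/325 (T = 22/(-3 + (¼)*(-8)) + (2/13)/(-25) = 22/(-3 - 2) + (2/13)*(-1/25) = 22/(-5) - 2/325 = 22*(-⅕) - 2/325 = -22/5 - 2/325 = -1432/325 ≈ -4.4062)
T² = (-1432/325)² = 2050624/105625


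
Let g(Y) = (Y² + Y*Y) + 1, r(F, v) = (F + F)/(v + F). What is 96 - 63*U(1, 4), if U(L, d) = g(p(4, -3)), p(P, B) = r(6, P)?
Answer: -3711/25 ≈ -148.44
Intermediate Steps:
r(F, v) = 2*F/(F + v) (r(F, v) = (2*F)/(F + v) = 2*F/(F + v))
p(P, B) = 12/(6 + P) (p(P, B) = 2*6/(6 + P) = 12/(6 + P))
g(Y) = 1 + 2*Y² (g(Y) = (Y² + Y²) + 1 = 2*Y² + 1 = 1 + 2*Y²)
U(L, d) = 97/25 (U(L, d) = 1 + 2*(12/(6 + 4))² = 1 + 2*(12/10)² = 1 + 2*(12*(⅒))² = 1 + 2*(6/5)² = 1 + 2*(36/25) = 1 + 72/25 = 97/25)
96 - 63*U(1, 4) = 96 - 63*97/25 = 96 - 6111/25 = -3711/25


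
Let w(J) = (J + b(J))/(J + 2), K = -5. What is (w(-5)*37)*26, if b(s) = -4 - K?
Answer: 3848/3 ≈ 1282.7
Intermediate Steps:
b(s) = 1 (b(s) = -4 - 1*(-5) = -4 + 5 = 1)
w(J) = (1 + J)/(2 + J) (w(J) = (J + 1)/(J + 2) = (1 + J)/(2 + J))
(w(-5)*37)*26 = (((1 - 5)/(2 - 5))*37)*26 = ((-4/(-3))*37)*26 = (-⅓*(-4)*37)*26 = ((4/3)*37)*26 = (148/3)*26 = 3848/3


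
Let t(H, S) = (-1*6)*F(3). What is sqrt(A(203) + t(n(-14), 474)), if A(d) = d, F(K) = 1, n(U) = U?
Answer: sqrt(197) ≈ 14.036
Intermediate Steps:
t(H, S) = -6 (t(H, S) = -1*6*1 = -6*1 = -6)
sqrt(A(203) + t(n(-14), 474)) = sqrt(203 - 6) = sqrt(197)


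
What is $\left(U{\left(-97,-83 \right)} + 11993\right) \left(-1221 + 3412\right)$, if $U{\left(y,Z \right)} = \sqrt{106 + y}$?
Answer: $26283236$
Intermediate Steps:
$\left(U{\left(-97,-83 \right)} + 11993\right) \left(-1221 + 3412\right) = \left(\sqrt{106 - 97} + 11993\right) \left(-1221 + 3412\right) = \left(\sqrt{9} + 11993\right) 2191 = \left(3 + 11993\right) 2191 = 11996 \cdot 2191 = 26283236$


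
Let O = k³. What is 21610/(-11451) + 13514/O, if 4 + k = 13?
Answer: 46331708/2782593 ≈ 16.651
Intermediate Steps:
k = 9 (k = -4 + 13 = 9)
O = 729 (O = 9³ = 729)
21610/(-11451) + 13514/O = 21610/(-11451) + 13514/729 = 21610*(-1/11451) + 13514*(1/729) = -21610/11451 + 13514/729 = 46331708/2782593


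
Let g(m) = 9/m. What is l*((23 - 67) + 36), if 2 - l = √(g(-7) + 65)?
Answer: -16 + 8*√3122/7 ≈ 47.857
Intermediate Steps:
l = 2 - √3122/7 (l = 2 - √(9/(-7) + 65) = 2 - √(9*(-⅐) + 65) = 2 - √(-9/7 + 65) = 2 - √(446/7) = 2 - √3122/7 ≈ -5.9821)
l*((23 - 67) + 36) = (2 - √3122/7)*((23 - 67) + 36) = (2 - √3122/7)*(-44 + 36) = (2 - √3122/7)*(-8) = -16 + 8*√3122/7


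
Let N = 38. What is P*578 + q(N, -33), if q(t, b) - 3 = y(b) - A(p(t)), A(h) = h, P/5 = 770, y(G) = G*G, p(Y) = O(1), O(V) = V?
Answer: 2226391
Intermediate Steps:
p(Y) = 1
y(G) = G²
P = 3850 (P = 5*770 = 3850)
q(t, b) = 2 + b² (q(t, b) = 3 + (b² - 1*1) = 3 + (b² - 1) = 3 + (-1 + b²) = 2 + b²)
P*578 + q(N, -33) = 3850*578 + (2 + (-33)²) = 2225300 + (2 + 1089) = 2225300 + 1091 = 2226391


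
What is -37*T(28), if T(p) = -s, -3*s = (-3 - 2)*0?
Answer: 0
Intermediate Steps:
s = 0 (s = -(-3 - 2)*0/3 = -(-5)*0/3 = -⅓*0 = 0)
T(p) = 0 (T(p) = -1*0 = 0)
-37*T(28) = -37*0 = 0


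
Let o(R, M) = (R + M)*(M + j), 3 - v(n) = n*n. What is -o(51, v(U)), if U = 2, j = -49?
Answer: 2500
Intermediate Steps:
v(n) = 3 - n² (v(n) = 3 - n*n = 3 - n²)
o(R, M) = (-49 + M)*(M + R) (o(R, M) = (R + M)*(M - 49) = (M + R)*(-49 + M) = (-49 + M)*(M + R))
-o(51, v(U)) = -((3 - 1*2²)² - 49*(3 - 1*2²) - 49*51 + (3 - 1*2²)*51) = -((3 - 1*4)² - 49*(3 - 1*4) - 2499 + (3 - 1*4)*51) = -((3 - 4)² - 49*(3 - 4) - 2499 + (3 - 4)*51) = -((-1)² - 49*(-1) - 2499 - 1*51) = -(1 + 49 - 2499 - 51) = -1*(-2500) = 2500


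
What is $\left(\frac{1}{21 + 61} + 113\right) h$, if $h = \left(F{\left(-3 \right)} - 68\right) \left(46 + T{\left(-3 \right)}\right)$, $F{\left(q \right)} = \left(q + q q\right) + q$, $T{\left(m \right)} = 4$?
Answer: $- \frac{15058875}{41} \approx -3.6729 \cdot 10^{5}$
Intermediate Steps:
$F{\left(q \right)} = q^{2} + 2 q$ ($F{\left(q \right)} = \left(q + q^{2}\right) + q = q^{2} + 2 q$)
$h = -3250$ ($h = \left(- 3 \left(2 - 3\right) - 68\right) \left(46 + 4\right) = \left(\left(-3\right) \left(-1\right) - 68\right) 50 = \left(3 - 68\right) 50 = \left(-65\right) 50 = -3250$)
$\left(\frac{1}{21 + 61} + 113\right) h = \left(\frac{1}{21 + 61} + 113\right) \left(-3250\right) = \left(\frac{1}{82} + 113\right) \left(-3250\right) = \frac{9267}{82} \left(-3250\right) = - \frac{15058875}{41}$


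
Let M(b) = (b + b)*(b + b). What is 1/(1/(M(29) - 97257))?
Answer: -93893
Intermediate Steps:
M(b) = 4*b**2 (M(b) = (2*b)*(2*b) = 4*b**2)
1/(1/(M(29) - 97257)) = 1/(1/(4*29**2 - 97257)) = 1/(1/(4*841 - 97257)) = 1/(1/(3364 - 97257)) = 1/(1/(-93893)) = 1/(-1/93893) = -93893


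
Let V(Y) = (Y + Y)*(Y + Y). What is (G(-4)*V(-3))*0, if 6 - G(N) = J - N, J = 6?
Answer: 0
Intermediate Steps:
G(N) = N (G(N) = 6 - (6 - N) = 6 + (-6 + N) = N)
V(Y) = 4*Y**2 (V(Y) = (2*Y)*(2*Y) = 4*Y**2)
(G(-4)*V(-3))*0 = -16*(-3)**2*0 = -16*9*0 = -4*36*0 = -144*0 = 0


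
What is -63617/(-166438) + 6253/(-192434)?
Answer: 2800334241/8007082523 ≈ 0.34973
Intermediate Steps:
-63617/(-166438) + 6253/(-192434) = -63617*(-1/166438) + 6253*(-1/192434) = 63617/166438 - 6253/192434 = 2800334241/8007082523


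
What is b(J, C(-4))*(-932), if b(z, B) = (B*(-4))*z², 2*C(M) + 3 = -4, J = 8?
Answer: -835072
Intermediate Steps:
C(M) = -7/2 (C(M) = -3/2 + (½)*(-4) = -3/2 - 2 = -7/2)
b(z, B) = -4*B*z² (b(z, B) = (-4*B)*z² = -4*B*z²)
b(J, C(-4))*(-932) = -4*(-7/2)*8²*(-932) = -4*(-7/2)*64*(-932) = 896*(-932) = -835072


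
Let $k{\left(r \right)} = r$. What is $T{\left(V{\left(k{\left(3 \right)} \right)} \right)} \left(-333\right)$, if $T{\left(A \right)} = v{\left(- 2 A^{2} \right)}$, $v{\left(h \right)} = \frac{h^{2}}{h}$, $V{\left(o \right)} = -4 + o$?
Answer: $666$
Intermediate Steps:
$v{\left(h \right)} = h$
$T{\left(A \right)} = - 2 A^{2}$
$T{\left(V{\left(k{\left(3 \right)} \right)} \right)} \left(-333\right) = - 2 \left(-4 + 3\right)^{2} \left(-333\right) = - 2 \left(-1\right)^{2} \left(-333\right) = \left(-2\right) 1 \left(-333\right) = \left(-2\right) \left(-333\right) = 666$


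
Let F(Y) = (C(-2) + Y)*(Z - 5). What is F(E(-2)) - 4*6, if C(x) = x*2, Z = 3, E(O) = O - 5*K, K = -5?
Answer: -62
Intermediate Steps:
E(O) = 25 + O (E(O) = O - 5*(-5) = O + 25 = 25 + O)
C(x) = 2*x
F(Y) = 8 - 2*Y (F(Y) = (2*(-2) + Y)*(3 - 5) = (-4 + Y)*(-2) = 8 - 2*Y)
F(E(-2)) - 4*6 = (8 - 2*(25 - 2)) - 4*6 = (8 - 2*23) - 24 = (8 - 46) - 24 = -38 - 24 = -62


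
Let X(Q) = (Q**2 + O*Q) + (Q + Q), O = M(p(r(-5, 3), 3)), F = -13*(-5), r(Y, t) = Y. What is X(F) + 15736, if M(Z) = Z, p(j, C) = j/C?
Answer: 59948/3 ≈ 19983.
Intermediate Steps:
F = 65
O = -5/3 ≈ -1.6667
X(Q) = Q**2 + Q/3 (X(Q) = (Q**2 - 5*Q/3) + (Q + Q) = (Q**2 - 5*Q/3) + 2*Q = Q**2 + Q/3)
X(F) + 15736 = 65*(1/3 + 65) + 15736 = 65*(196/3) + 15736 = 12740/3 + 15736 = 59948/3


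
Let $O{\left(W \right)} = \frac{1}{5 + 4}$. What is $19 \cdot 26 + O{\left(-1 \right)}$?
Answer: $\frac{4447}{9} \approx 494.11$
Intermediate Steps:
$O{\left(W \right)} = \frac{1}{9}$
$19 \cdot 26 + O{\left(-1 \right)} = 19 \cdot 26 + \frac{1}{9} = 494 + \frac{1}{9} = \frac{4447}{9}$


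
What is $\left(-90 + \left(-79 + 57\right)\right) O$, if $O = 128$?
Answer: $-14336$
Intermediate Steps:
$\left(-90 + \left(-79 + 57\right)\right) O = \left(-90 + \left(-79 + 57\right)\right) 128 = \left(-90 - 22\right) 128 = \left(-112\right) 128 = -14336$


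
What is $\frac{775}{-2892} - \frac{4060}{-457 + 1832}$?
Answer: $- \frac{2561429}{795300} \approx -3.2207$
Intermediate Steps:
$\frac{775}{-2892} - \frac{4060}{-457 + 1832} = 775 \left(- \frac{1}{2892}\right) - \frac{4060}{1375} = - \frac{775}{2892} - \frac{812}{275} = - \frac{2561429}{795300}$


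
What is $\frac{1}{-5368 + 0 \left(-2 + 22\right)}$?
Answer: $- \frac{1}{5368} \approx -0.00018629$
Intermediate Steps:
$\frac{1}{-5368 + 0 \left(-2 + 22\right)} = \frac{1}{-5368 + 0 \cdot 20} = \frac{1}{-5368 + 0} = \frac{1}{-5368} = - \frac{1}{5368}$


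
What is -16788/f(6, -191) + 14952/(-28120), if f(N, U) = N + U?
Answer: 317103/3515 ≈ 90.214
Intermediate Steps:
-16788/f(6, -191) + 14952/(-28120) = -16788/(6 - 191) + 14952/(-28120) = -16788/(-185) + 14952*(-1/28120) = -16788*(-1/185) - 1869/3515 = 16788/185 - 1869/3515 = 317103/3515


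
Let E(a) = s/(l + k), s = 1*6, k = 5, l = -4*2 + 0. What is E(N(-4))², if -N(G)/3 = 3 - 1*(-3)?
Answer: 4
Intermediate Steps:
N(G) = -18 (N(G) = -3*(3 - 1*(-3)) = -3*(3 + 3) = -3*6 = -18)
l = -8 (l = -8 + 0 = -8)
s = 6
E(a) = -2 (E(a) = 6/(-8 + 5) = 6/(-3) = 6*(-⅓) = -2)
E(N(-4))² = (-2)² = 4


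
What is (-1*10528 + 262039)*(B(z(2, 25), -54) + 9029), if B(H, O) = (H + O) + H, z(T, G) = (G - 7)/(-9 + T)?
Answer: 15792124179/7 ≈ 2.2560e+9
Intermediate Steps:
z(T, G) = (-7 + G)/(-9 + T)
B(H, O) = O + 2*H
(-1*10528 + 262039)*(B(z(2, 25), -54) + 9029) = (-1*10528 + 262039)*((-54 + 2*((-7 + 25)/(-9 + 2))) + 9029) = (-10528 + 262039)*((-54 + 2*(18/(-7))) + 9029) = 251511*((-54 + 2*(-⅐*18)) + 9029) = 251511*((-54 + 2*(-18/7)) + 9029) = 251511*((-54 - 36/7) + 9029) = 251511*(-414/7 + 9029) = 251511*(62789/7) = 15792124179/7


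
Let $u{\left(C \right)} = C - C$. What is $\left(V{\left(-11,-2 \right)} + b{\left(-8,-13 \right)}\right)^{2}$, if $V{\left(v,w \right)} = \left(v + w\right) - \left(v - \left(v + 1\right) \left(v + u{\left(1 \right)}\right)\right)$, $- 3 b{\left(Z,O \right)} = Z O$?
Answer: $\frac{48400}{9} \approx 5377.8$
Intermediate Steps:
$u{\left(C \right)} = 0$
$b{\left(Z,O \right)} = - \frac{O Z}{3}$ ($b{\left(Z,O \right)} = - \frac{Z O}{3} = - \frac{O Z}{3}$)
$V{\left(v,w \right)} = w + v \left(1 + v\right)$ ($V{\left(v,w \right)} = \left(v + w\right) - \left(v - \left(v + 1\right) \left(v + 0\right)\right) = \left(v + w\right) + \left(\left(1 + v\right) v - v\right) = \left(v + w\right) + \left(v \left(1 + v\right) - v\right) = \left(v + w\right) + \left(- v + v \left(1 + v\right)\right) = w + v \left(1 + v\right)$)
$\left(V{\left(-11,-2 \right)} + b{\left(-8,-13 \right)}\right)^{2} = \left(\left(-11 - 2 + \left(-11\right)^{2}\right) - \left(- \frac{13}{3}\right) \left(-8\right)\right)^{2} = \left(\left(-11 - 2 + 121\right) - \frac{104}{3}\right)^{2} = \left(108 - \frac{104}{3}\right)^{2} = \left(\frac{220}{3}\right)^{2} = \frac{48400}{9}$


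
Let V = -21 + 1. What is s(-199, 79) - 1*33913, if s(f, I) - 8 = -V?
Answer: -33885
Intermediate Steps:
V = -20
s(f, I) = 28 (s(f, I) = 8 - 1*(-20) = 8 + 20 = 28)
s(-199, 79) - 1*33913 = 28 - 1*33913 = 28 - 33913 = -33885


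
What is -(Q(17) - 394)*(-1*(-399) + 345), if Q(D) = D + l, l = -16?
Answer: 292392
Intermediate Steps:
Q(D) = -16 + D (Q(D) = D - 16 = -16 + D)
-(Q(17) - 394)*(-1*(-399) + 345) = -((-16 + 17) - 394)*(-1*(-399) + 345) = -(1 - 394)*(399 + 345) = -(-393)*744 = -1*(-292392) = 292392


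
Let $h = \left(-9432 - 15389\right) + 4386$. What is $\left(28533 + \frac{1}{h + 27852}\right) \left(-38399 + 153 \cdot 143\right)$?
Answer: $- \frac{3496115408240}{7417} \approx -4.7137 \cdot 10^{8}$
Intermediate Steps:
$h = -20435$ ($h = -24821 + 4386 = -20435$)
$\left(28533 + \frac{1}{h + 27852}\right) \left(-38399 + 153 \cdot 143\right) = \left(28533 + \frac{1}{-20435 + 27852}\right) \left(-38399 + 153 \cdot 143\right) = \left(28533 + \frac{1}{7417}\right) \left(-38399 + 21879\right) = \left(28533 + \frac{1}{7417}\right) \left(-16520\right) = \frac{211629262}{7417} \left(-16520\right) = - \frac{3496115408240}{7417}$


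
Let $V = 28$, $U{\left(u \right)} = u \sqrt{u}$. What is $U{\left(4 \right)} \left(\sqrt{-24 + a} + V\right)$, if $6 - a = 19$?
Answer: $224 + 8 i \sqrt{37} \approx 224.0 + 48.662 i$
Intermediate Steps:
$a = -13$ ($a = 6 - 19 = -13$)
$U{\left(u \right)} = u^{\frac{3}{2}}$
$U{\left(4 \right)} \left(\sqrt{-24 + a} + V\right) = 4^{\frac{3}{2}} \left(\sqrt{-24 - 13} + 28\right) = 8 \left(\sqrt{-37} + 28\right) = 8 \left(i \sqrt{37} + 28\right) = 8 \left(28 + i \sqrt{37}\right) = 224 + 8 i \sqrt{37}$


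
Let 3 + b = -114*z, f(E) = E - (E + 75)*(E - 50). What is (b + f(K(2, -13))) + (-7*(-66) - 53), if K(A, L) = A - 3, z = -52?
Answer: 10107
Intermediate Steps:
K(A, L) = -3 + A
f(E) = E - (-50 + E)*(75 + E) (f(E) = E - (75 + E)*(-50 + E) = E - (-50 + E)*(75 + E))
b = 5925 (b = -3 - 114*(-52) = -3 + 5928 = 5925)
(b + f(K(2, -13))) + (-7*(-66) - 53) = (5925 + (3750 - (-3 + 2)² - 24*(-3 + 2))) + (-7*(-66) - 53) = (5925 + (3750 - 1*(-1)² - 24*(-1))) + (462 - 53) = (5925 + (3750 - 1*1 + 24)) + 409 = (5925 + (3750 - 1 + 24)) + 409 = (5925 + 3773) + 409 = 9698 + 409 = 10107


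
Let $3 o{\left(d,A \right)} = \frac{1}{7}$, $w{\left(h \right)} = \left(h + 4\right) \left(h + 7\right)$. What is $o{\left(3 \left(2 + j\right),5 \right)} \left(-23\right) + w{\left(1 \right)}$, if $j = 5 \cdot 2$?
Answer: $\frac{817}{21} \approx 38.905$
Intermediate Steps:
$j = 10$
$w{\left(h \right)} = \left(4 + h\right) \left(7 + h\right)$
$o{\left(d,A \right)} = \frac{1}{21}$ ($o{\left(d,A \right)} = \frac{1}{3 \cdot 7} = \frac{1}{3} \cdot \frac{1}{7} = \frac{1}{21}$)
$o{\left(3 \left(2 + j\right),5 \right)} \left(-23\right) + w{\left(1 \right)} = \frac{1}{21} \left(-23\right) + \left(28 + 1^{2} + 11 \cdot 1\right) = - \frac{23}{21} + \left(28 + 1 + 11\right) = - \frac{23}{21} + 40 = \frac{817}{21}$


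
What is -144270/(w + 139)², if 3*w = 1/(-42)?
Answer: -2290430520/306705169 ≈ -7.4679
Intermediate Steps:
w = -1/126 (w = (⅓)/(-42) = (⅓)*(-1/42) = -1/126 ≈ -0.0079365)
-144270/(w + 139)² = -144270/(-1/126 + 139)² = -144270/((17513/126)²) = -144270/306705169/15876 = -144270*15876/306705169 = -2290430520/306705169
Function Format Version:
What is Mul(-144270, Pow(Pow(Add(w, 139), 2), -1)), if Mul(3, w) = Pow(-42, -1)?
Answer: Rational(-2290430520, 306705169) ≈ -7.4679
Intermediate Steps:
w = Rational(-1, 126) (w = Mul(Rational(1, 3), Pow(-42, -1)) = Mul(Rational(1, 3), Rational(-1, 42)) = Rational(-1, 126) ≈ -0.0079365)
Mul(-144270, Pow(Pow(Add(w, 139), 2), -1)) = Mul(-144270, Pow(Pow(Add(Rational(-1, 126), 139), 2), -1)) = Mul(-144270, Pow(Pow(Rational(17513, 126), 2), -1)) = Mul(-144270, Pow(Rational(306705169, 15876), -1)) = Mul(-144270, Rational(15876, 306705169)) = Rational(-2290430520, 306705169)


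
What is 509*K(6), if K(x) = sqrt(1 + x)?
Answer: 509*sqrt(7) ≈ 1346.7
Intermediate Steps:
509*K(6) = 509*sqrt(1 + 6) = 509*sqrt(7)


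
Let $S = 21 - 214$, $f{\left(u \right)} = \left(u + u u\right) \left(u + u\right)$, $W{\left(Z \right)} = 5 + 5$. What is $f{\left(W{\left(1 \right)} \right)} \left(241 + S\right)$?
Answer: $105600$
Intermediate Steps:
$W{\left(Z \right)} = 10$
$f{\left(u \right)} = 2 u \left(u + u^{2}\right)$ ($f{\left(u \right)} = \left(u + u^{2}\right) 2 u = 2 u \left(u + u^{2}\right)$)
$S = -193$ ($S = 21 - 214 = -193$)
$f{\left(W{\left(1 \right)} \right)} \left(241 + S\right) = 2 \cdot 10^{2} \left(1 + 10\right) \left(241 - 193\right) = 2 \cdot 100 \cdot 11 \cdot 48 = 2200 \cdot 48 = 105600$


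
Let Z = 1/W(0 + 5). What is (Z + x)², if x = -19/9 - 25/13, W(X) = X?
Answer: 5031049/342225 ≈ 14.701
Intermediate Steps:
x = -472/117 (x = -19*⅑ - 25*1/13 = -19/9 - 25/13 = -472/117 ≈ -4.0342)
Z = ⅕ (Z = 1/(0 + 5) = 1/5 = ⅕ ≈ 0.20000)
(Z + x)² = (⅕ - 472/117)² = (-2243/585)² = 5031049/342225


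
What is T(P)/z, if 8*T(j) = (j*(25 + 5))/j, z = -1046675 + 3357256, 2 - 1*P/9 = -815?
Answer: 15/9242324 ≈ 1.6230e-6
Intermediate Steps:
P = 7353 (P = 18 - 9*(-815) = 18 + 7335 = 7353)
z = 2310581
T(j) = 15/4 (T(j) = ((j*(25 + 5))/j)/8 = ((j*30)/j)/8 = ((30*j)/j)/8 = (⅛)*30 = 15/4)
T(P)/z = (15/4)/2310581 = (15/4)*(1/2310581) = 15/9242324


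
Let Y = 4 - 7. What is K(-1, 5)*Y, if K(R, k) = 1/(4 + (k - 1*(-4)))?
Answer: -3/13 ≈ -0.23077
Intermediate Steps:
K(R, k) = 1/(8 + k) (K(R, k) = 1/(4 + (k + 4)) = 1/(4 + (4 + k)) = 1/(8 + k))
Y = -3
K(-1, 5)*Y = -3/(8 + 5) = -3/13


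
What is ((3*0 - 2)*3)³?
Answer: -216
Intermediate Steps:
((3*0 - 2)*3)³ = ((0 - 2)*3)³ = (-2*3)³ = (-6)³ = -216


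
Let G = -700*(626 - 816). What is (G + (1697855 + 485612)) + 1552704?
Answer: 3869171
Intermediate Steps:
G = 133000 (G = -700*(-190) = 133000)
(G + (1697855 + 485612)) + 1552704 = (133000 + (1697855 + 485612)) + 1552704 = (133000 + 2183467) + 1552704 = 2316467 + 1552704 = 3869171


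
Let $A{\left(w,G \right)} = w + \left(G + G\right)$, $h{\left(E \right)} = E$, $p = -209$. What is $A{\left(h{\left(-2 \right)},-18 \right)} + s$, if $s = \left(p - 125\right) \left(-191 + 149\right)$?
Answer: $13990$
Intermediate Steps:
$A{\left(w,G \right)} = w + 2 G$
$s = 14028$ ($s = \left(-209 - 125\right) \left(-191 + 149\right) = \left(-334\right) \left(-42\right) = 14028$)
$A{\left(h{\left(-2 \right)},-18 \right)} + s = \left(-2 + 2 \left(-18\right)\right) + 14028 = \left(-2 - 36\right) + 14028 = -38 + 14028 = 13990$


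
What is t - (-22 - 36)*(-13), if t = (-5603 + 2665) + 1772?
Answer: -1920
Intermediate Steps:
t = -1166 (t = -2938 + 1772 = -1166)
t - (-22 - 36)*(-13) = -1166 - (-22 - 36)*(-13) = -1166 - (-58)*(-13) = -1166 - 1*754 = -1166 - 754 = -1920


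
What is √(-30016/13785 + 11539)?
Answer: √2192298839715/13785 ≈ 107.41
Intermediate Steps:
√(-30016/13785 + 11539) = √(159035099/13785) = √2192298839715/13785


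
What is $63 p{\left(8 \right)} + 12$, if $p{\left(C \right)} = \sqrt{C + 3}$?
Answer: $12 + 63 \sqrt{11} \approx 220.95$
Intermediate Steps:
$p{\left(C \right)} = \sqrt{3 + C}$
$63 p{\left(8 \right)} + 12 = 63 \sqrt{3 + 8} + 12 = 63 \sqrt{11} + 12 = 12 + 63 \sqrt{11}$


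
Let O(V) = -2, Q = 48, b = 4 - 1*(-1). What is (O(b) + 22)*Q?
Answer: 960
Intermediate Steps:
b = 5 (b = 4 + 1 = 5)
(O(b) + 22)*Q = (-2 + 22)*48 = 20*48 = 960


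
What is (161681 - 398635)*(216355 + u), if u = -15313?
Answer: -47637706068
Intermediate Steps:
(161681 - 398635)*(216355 + u) = (161681 - 398635)*(216355 - 15313) = -236954*201042 = -47637706068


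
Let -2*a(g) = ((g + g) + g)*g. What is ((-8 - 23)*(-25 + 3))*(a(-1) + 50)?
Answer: 33077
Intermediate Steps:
a(g) = -3*g**2/2 (a(g) = -((g + g) + g)*g/2 = -(2*g + g)*g/2 = -3*g*g/2 = -3*g**2/2)
((-8 - 23)*(-25 + 3))*(a(-1) + 50) = ((-8 - 23)*(-25 + 3))*(-3/2*(-1)**2 + 50) = (-31*(-22))*(-3/2*1 + 50) = 682*(-3/2 + 50) = 682*(97/2) = 33077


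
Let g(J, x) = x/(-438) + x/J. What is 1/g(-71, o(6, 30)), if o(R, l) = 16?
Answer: -15549/4072 ≈ -3.8185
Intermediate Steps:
g(J, x) = -x/438 + x/J (g(J, x) = x*(-1/438) + x/J = -x/438 + x/J)
1/g(-71, o(6, 30)) = 1/(-1/438*16 + 16/(-71)) = 1/(-8/219 + 16*(-1/71)) = 1/(-8/219 - 16/71) = 1/(-4072/15549) = -15549/4072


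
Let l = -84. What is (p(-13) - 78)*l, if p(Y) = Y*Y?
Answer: -7644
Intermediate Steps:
p(Y) = Y**2
(p(-13) - 78)*l = ((-13)**2 - 78)*(-84) = (169 - 78)*(-84) = 91*(-84) = -7644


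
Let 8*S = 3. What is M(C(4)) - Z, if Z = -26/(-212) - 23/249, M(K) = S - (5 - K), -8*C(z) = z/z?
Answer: -252341/52788 ≈ -4.7803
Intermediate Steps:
S = 3/8 (S = (⅛)*3 = 3/8 ≈ 0.37500)
C(z) = -⅛ (C(z) = -z/(8*z) = -⅛*1 = -⅛)
M(K) = -37/8 + K (M(K) = 3/8 - (5 - K) = 3/8 + (-5 + K) = -37/8 + K)
Z = 799/26394 (Z = -26*(-1/212) - 23*1/249 = 13/106 - 23/249 = 799/26394 ≈ 0.030272)
M(C(4)) - Z = (-37/8 - ⅛) - 1*799/26394 = -19/4 - 799/26394 = -252341/52788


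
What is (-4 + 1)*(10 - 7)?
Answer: -9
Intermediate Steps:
(-4 + 1)*(10 - 7) = -3*3 = -9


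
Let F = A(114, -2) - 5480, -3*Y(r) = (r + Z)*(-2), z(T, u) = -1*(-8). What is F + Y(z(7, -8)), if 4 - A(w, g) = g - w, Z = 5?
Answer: -16054/3 ≈ -5351.3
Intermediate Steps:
A(w, g) = 4 + w - g (A(w, g) = 4 - (g - w) = 4 + (w - g) = 4 + w - g)
z(T, u) = 8
Y(r) = 10/3 + 2*r/3 (Y(r) = -(r + 5)*(-2)/3 = -(5 + r)*(-2)/3 = -(-10 - 2*r)/3 = 10/3 + 2*r/3)
F = -5360 (F = (4 + 114 - 1*(-2)) - 5480 = (4 + 114 + 2) - 5480 = 120 - 5480 = -5360)
F + Y(z(7, -8)) = -5360 + (10/3 + (⅔)*8) = -5360 + (10/3 + 16/3) = -5360 + 26/3 = -16054/3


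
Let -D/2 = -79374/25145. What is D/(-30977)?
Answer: -158748/778916665 ≈ -0.00020381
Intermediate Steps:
D = 158748/25145 (D = -(-158748)/25145 = -2*(-79374/25145) = 158748/25145 ≈ 6.3133)
D/(-30977) = (158748/25145)/(-30977) = (158748/25145)*(-1/30977) = -158748/778916665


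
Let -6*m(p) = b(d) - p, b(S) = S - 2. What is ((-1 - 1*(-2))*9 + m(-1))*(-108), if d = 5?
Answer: -900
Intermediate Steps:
b(S) = -2 + S
m(p) = -½ + p/6 (m(p) = -((-2 + 5) - p)/6 = -(3 - p)/6 = -½ + p/6)
((-1 - 1*(-2))*9 + m(-1))*(-108) = ((-1 - 1*(-2))*9 + (-½ + (⅙)*(-1)))*(-108) = ((-1 + 2)*9 + (-½ - ⅙))*(-108) = (1*9 - ⅔)*(-108) = (9 - ⅔)*(-108) = (25/3)*(-108) = -900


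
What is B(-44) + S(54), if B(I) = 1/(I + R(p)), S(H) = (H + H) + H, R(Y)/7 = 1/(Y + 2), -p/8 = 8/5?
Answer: 390528/2411 ≈ 161.98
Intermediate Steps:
p = -64/5 ≈ -12.800
R(Y) = 7/(2 + Y) (R(Y) = 7/(Y + 2) = 7/(2 + Y))
S(H) = 3*H (S(H) = 2*H + H = 3*H)
B(I) = 1/(-35/54 + I) (B(I) = 1/(I + 7/(2 - 64/5)) = 1/(I + 7/(-54/5)) = 1/(I + 7*(-5/54)) = 1/(I - 35/54) = 1/(-35/54 + I))
B(-44) + S(54) = 54/(-35 + 54*(-44)) + 3*54 = 54/(-35 - 2376) + 162 = 54/(-2411) + 162 = 54*(-1/2411) + 162 = -54/2411 + 162 = 390528/2411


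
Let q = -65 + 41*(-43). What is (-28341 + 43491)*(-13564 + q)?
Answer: -233188800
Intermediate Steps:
q = -1828 (q = -65 - 1763 = -1828)
(-28341 + 43491)*(-13564 + q) = (-28341 + 43491)*(-13564 - 1828) = 15150*(-15392) = -233188800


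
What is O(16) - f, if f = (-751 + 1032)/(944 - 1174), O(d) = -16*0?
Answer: 281/230 ≈ 1.2217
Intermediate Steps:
O(d) = 0
f = -281/230 (f = 281/(-230) = 281*(-1/230) = -281/230 ≈ -1.2217)
O(16) - f = 0 - 1*(-281/230) = 0 + 281/230 = 281/230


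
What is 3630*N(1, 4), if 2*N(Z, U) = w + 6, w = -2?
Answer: 7260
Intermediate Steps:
N(Z, U) = 2 (N(Z, U) = (-2 + 6)/2 = (1/2)*4 = 2)
3630*N(1, 4) = 3630*2 = 7260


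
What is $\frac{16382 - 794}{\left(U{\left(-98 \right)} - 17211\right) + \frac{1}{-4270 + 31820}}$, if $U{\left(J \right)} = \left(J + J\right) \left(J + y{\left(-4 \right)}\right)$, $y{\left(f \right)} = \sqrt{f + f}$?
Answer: $\frac{23627168376539400}{3260171631377201} + \frac{4637881740240000 i \sqrt{2}}{3260171631377201} \approx 7.2472 + 2.0118 i$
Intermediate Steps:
$y{\left(f \right)} = \sqrt{2} \sqrt{f}$ ($y{\left(f \right)} = \sqrt{2 f} = \sqrt{2} \sqrt{f}$)
$U{\left(J \right)} = 2 J \left(J + 2 i \sqrt{2}\right)$ ($U{\left(J \right)} = \left(J + J\right) \left(J + \sqrt{2} \sqrt{-4}\right) = 2 J \left(J + \sqrt{2} \cdot 2 i\right) = 2 J \left(J + 2 i \sqrt{2}\right)$)
$\frac{16382 - 794}{\left(U{\left(-98 \right)} - 17211\right) + \frac{1}{-4270 + 31820}} = \frac{16382 - 794}{\left(2 \left(-98\right) \left(-98 + 2 i \sqrt{2}\right) - 17211\right) + \frac{1}{-4270 + 31820}} = \frac{15588}{\left(\left(19208 - 392 i \sqrt{2}\right) - 17211\right) + \frac{1}{27550}} = \frac{15588}{\left(1997 - 392 i \sqrt{2}\right) + \frac{1}{27550}} = \frac{15588}{\frac{55017351}{27550} - 392 i \sqrt{2}}$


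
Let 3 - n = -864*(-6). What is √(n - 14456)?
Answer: I*√19637 ≈ 140.13*I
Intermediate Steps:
n = -5181 (n = 3 - (-864)*(-6) = 3 - 1*5184 = 3 - 5184 = -5181)
√(n - 14456) = √(-5181 - 14456) = √(-19637) = I*√19637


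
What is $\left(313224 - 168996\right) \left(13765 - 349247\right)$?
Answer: $-48385897896$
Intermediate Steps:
$\left(313224 - 168996\right) \left(13765 - 349247\right) = \left(313224 - 168996\right) \left(-335482\right) = 144228 \left(-335482\right) = -48385897896$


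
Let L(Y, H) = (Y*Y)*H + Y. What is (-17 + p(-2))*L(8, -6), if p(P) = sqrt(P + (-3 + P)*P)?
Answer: 6392 - 752*sqrt(2) ≈ 5328.5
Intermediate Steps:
p(P) = sqrt(P + P*(-3 + P))
L(Y, H) = Y + H*Y**2 (L(Y, H) = Y**2*H + Y = H*Y**2 + Y = Y + H*Y**2)
(-17 + p(-2))*L(8, -6) = (-17 + sqrt(-2*(-2 - 2)))*(8*(1 - 6*8)) = (-17 + sqrt(-2*(-4)))*(8*(1 - 48)) = (-17 + sqrt(8))*(8*(-47)) = (-17 + 2*sqrt(2))*(-376) = 6392 - 752*sqrt(2)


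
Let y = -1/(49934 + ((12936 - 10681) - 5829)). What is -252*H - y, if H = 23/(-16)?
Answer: 16793911/46360 ≈ 362.25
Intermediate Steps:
H = -23/16 (H = 23*(-1/16) = -23/16 ≈ -1.4375)
y = -1/46360 (y = -1/(49934 + (2255 - 5829)) = -1/(49934 - 3574) = -1/46360 ≈ -2.1570e-5)
-252*H - y = -252*(-23/16) - 1*(-1/46360) = 1449/4 + 1/46360 = 16793911/46360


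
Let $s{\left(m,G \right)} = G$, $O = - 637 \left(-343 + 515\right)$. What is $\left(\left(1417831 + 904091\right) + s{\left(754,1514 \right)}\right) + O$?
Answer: $2213872$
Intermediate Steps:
$O = -109564$ ($O = \left(-637\right) 172 = -109564$)
$\left(\left(1417831 + 904091\right) + s{\left(754,1514 \right)}\right) + O = \left(\left(1417831 + 904091\right) + 1514\right) - 109564 = \left(2321922 + 1514\right) - 109564 = 2323436 - 109564 = 2213872$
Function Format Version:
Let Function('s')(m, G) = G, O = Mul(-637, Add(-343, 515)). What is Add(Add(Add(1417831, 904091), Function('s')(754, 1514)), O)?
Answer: 2213872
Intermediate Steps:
O = -109564 (O = Mul(-637, 172) = -109564)
Add(Add(Add(1417831, 904091), Function('s')(754, 1514)), O) = Add(Add(Add(1417831, 904091), 1514), -109564) = Add(Add(2321922, 1514), -109564) = Add(2323436, -109564) = 2213872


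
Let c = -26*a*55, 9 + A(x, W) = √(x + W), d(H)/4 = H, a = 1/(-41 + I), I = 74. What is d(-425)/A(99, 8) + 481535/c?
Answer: -304221/26 - 850*√107/13 ≈ -12377.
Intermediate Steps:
a = 1/33 (a = 1/(-41 + 74) = 1/33 ≈ 0.030303)
d(H) = 4*H
A(x, W) = -9 + √(W + x) (A(x, W) = -9 + √(x + W) = -9 + √(W + x))
c = -130/3 (c = -26*1/33*55 = -26/33*55 = -130/3 ≈ -43.333)
d(-425)/A(99, 8) + 481535/c = (4*(-425))/(-9 + √(8 + 99)) + 481535/(-130/3) = -1700/(-9 + √107) + 481535*(-3/130) = -1700/(-9 + √107) - 288921/26 = -288921/26 - 1700/(-9 + √107)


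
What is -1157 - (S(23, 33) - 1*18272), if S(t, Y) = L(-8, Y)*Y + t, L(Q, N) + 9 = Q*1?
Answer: 17653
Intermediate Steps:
L(Q, N) = -9 + Q (L(Q, N) = -9 + Q*1 = -9 + Q)
S(t, Y) = t - 17*Y (S(t, Y) = (-9 - 8)*Y + t = -17*Y + t = t - 17*Y)
-1157 - (S(23, 33) - 1*18272) = -1157 - ((23 - 17*33) - 1*18272) = -1157 - ((23 - 561) - 18272) = -1157 - (-538 - 18272) = -1157 - 1*(-18810) = -1157 + 18810 = 17653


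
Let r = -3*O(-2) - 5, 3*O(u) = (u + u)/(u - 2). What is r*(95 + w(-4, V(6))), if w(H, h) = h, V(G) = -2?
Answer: -558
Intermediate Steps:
O(u) = 2*u/(3*(-2 + u)) (O(u) = ((u + u)/(u - 2))/3 = ((2*u)/(-2 + u))/3 = (2*u/(-2 + u))/3 = 2*u/(3*(-2 + u)))
r = -6 (r = -2*(-2)/(-2 - 2) - 5 = -2*(-2)/(-4) - 5 = -2*(-2)*(-1)/4 - 5 = -3*1/3 - 5 = -1 - 5 = -6)
r*(95 + w(-4, V(6))) = -6*(95 - 2) = -6*93 = -558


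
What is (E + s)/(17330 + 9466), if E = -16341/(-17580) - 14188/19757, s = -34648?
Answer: -138323554009/106977042480 ≈ -1.2930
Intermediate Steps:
E = 24474699/115776020 (E = -16341*(-1/17580) - 14188*1/19757 = 5447/5860 - 14188/19757 = 24474699/115776020 ≈ 0.21140)
(E + s)/(17330 + 9466) = (24474699/115776020 - 34648)/(17330 + 9466) = -4011383066261/115776020/26796 = -4011383066261/115776020*1/26796 = -138323554009/106977042480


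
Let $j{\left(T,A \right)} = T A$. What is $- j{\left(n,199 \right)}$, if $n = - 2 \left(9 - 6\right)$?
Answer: $1194$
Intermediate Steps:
$n = -6$ ($n = \left(-2\right) 3 = -6$)
$j{\left(T,A \right)} = A T$
$- j{\left(n,199 \right)} = - 199 \left(-6\right) = \left(-1\right) \left(-1194\right) = 1194$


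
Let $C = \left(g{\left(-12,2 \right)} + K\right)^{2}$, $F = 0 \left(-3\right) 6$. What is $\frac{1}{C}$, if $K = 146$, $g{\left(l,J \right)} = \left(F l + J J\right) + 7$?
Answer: $\frac{1}{24649} \approx 4.057 \cdot 10^{-5}$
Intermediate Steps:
$F = 0$ ($F = 0 \cdot 6 = 0$)
$g{\left(l,J \right)} = 7 + J^{2}$ ($g{\left(l,J \right)} = \left(0 l + J J\right) + 7 = \left(0 + J^{2}\right) + 7 = J^{2} + 7 = 7 + J^{2}$)
$C = 24649$ ($C = \left(\left(7 + 2^{2}\right) + 146\right)^{2} = \left(\left(7 + 4\right) + 146\right)^{2} = \left(11 + 146\right)^{2} = 157^{2} = 24649$)
$\frac{1}{C} = \frac{1}{24649}$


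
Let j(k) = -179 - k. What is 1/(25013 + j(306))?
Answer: 1/24528 ≈ 4.0770e-5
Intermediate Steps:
1/(25013 + j(306)) = 1/(25013 + (-179 - 1*306)) = 1/(25013 + (-179 - 306)) = 1/(25013 - 485) = 1/24528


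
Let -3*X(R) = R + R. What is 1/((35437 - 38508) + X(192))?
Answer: -1/3199 ≈ -0.00031260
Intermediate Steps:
X(R) = -2*R/3 (X(R) = -(R + R)/3 = -2*R/3)
1/((35437 - 38508) + X(192)) = 1/((35437 - 38508) - ⅔*192) = 1/(-3071 - 128) = 1/(-3199) = -1/3199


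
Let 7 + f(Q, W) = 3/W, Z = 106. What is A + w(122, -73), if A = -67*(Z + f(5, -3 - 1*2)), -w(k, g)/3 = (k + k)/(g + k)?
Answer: -1618896/245 ≈ -6607.7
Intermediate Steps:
f(Q, W) = -7 + 3/W
w(k, g) = -6*k/(g + k) (w(k, g) = -3*(k + k)/(g + k) = -3*2*k/(g + k) = -6*k/(g + k))
A = -32964/5 (A = -67*(106 + (-7 + 3/(-3 - 1*2))) = -67*(106 + (-7 + 3/(-3 - 2))) = -67*(106 + (-7 + 3/(-5))) = -67*(106 + (-7 + 3*(-⅕))) = -67*(106 + (-7 - ⅗)) = -67*(106 - 38/5) = -67*492/5 = -32964/5 ≈ -6592.8)
A + w(122, -73) = -32964/5 - 6*122/(-73 + 122) = -32964/5 - 6*122/49 = -32964/5 - 6*122*1/49 = -32964/5 - 732/49 = -1618896/245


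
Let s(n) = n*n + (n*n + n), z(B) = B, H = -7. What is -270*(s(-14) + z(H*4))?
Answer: -94500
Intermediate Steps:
s(n) = n + 2*n**2 (s(n) = n**2 + (n**2 + n) = n**2 + (n + n**2) = n + 2*n**2)
-270*(s(-14) + z(H*4)) = -270*(-14*(1 + 2*(-14)) - 7*4) = -270*(-14*(1 - 28) - 28) = -270*(-14*(-27) - 28) = -270*(378 - 28) = -270*350 = -94500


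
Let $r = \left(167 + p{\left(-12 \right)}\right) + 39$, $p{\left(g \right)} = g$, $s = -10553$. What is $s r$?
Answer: $-2047282$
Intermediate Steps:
$r = 194$ ($r = \left(167 - 12\right) + 39 = 155 + 39 = 194$)
$s r = \left(-10553\right) 194 = -2047282$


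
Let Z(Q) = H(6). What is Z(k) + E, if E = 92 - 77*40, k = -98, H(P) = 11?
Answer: -2977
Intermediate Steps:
Z(Q) = 11
E = -2988 (E = 92 - 3080 = -2988)
Z(k) + E = 11 - 2988 = -2977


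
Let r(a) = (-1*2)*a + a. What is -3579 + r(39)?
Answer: -3618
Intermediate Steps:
r(a) = -a (r(a) = -2*a + a = -a)
-3579 + r(39) = -3579 - 1*39 = -3579 - 39 = -3618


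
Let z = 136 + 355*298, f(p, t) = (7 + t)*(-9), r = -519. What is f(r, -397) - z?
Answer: -102416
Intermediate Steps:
f(p, t) = -63 - 9*t
z = 105926 (z = 136 + 105790 = 105926)
f(r, -397) - z = (-63 - 9*(-397)) - 1*105926 = (-63 + 3573) - 105926 = 3510 - 105926 = -102416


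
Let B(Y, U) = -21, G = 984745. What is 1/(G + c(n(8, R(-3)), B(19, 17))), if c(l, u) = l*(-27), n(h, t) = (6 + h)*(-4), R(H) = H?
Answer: 1/986257 ≈ 1.0139e-6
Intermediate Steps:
n(h, t) = -24 - 4*h
c(l, u) = -27*l
1/(G + c(n(8, R(-3)), B(19, 17))) = 1/(984745 - 27*(-24 - 4*8)) = 1/(984745 - 27*(-24 - 32)) = 1/(984745 - 27*(-56)) = 1/(984745 + 1512) = 1/986257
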